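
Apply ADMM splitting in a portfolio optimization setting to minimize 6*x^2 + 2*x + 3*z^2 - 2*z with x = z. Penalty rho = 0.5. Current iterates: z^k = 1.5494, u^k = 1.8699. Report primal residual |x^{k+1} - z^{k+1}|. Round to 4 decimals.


ADMM iteration with rho = 0.5, z^k = 1.5494, u^k = 1.8699
Step 1: x-update.
Minimize 6*x^2 + 2*x + (0.5/2)*(x - 1.5494 + 1.8699)^2
FOC: (2*6 + 0.5)*x = -2 + 0.5*(1.5494 - 1.8699)
x^{k+1} = -0.1728
Step 2: z-update.
Minimize 3*z^2 - 2*z + (0.5/2)*(-0.1728 - z + 1.8699)^2
FOC: (2*3 + 0.5)*z = 2 + 0.5*(-0.1728 + 1.8699)
z^{k+1} = 0.4382
Step 3: u-update.
u^{k+1} = 1.8699 - 0.1728 - 0.4382 = 1.2588
Step 4: Primal residual = |-0.1728 - 0.4382| = 0.6111


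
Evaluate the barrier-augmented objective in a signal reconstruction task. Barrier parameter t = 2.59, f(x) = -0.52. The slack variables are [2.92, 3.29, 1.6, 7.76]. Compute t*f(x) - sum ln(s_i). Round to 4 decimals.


Step 1: Compute log-barrier.
ln values: [1.0716, 1.1909, 0.47, 2.049]
phi = -(1.0716 + 1.1909 + 0.47 + 2.049) = -4.7815
Step 2: Compute augmented objective.
t*f(x) = 2.59*-0.52 = -1.3468
Total = -1.3468 - 4.7815 = -6.1283


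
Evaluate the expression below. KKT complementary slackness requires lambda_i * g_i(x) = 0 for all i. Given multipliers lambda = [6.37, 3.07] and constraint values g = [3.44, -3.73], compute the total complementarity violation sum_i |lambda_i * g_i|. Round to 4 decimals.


KKT complementary slackness check:
lambda_1 * g_1 = 6.37 * 3.44 = 21.9128
lambda_2 * g_2 = 3.07 * -3.73 = -11.4511
Total violation = 21.9128 + 11.4511 = 33.3639


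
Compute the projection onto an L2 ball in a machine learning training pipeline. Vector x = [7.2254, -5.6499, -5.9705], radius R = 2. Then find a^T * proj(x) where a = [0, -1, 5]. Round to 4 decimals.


Step 1: Compute ||x|| (intermediates to 6 decimals).
||x|| = sqrt(7.2254^2 + (-5.6499)^2 + (-5.9705)^2) = 10.94416
Step 2: Project.
Since ||x|| > R, scale = R/||x|| = 2/10.94416 = 0.182746, proj(x) = scale * x
proj(x) = [1.320413, -1.032497, -1.091085]
Step 3: Dot product.
a^T * proj(x) = 0*1.320413 - 1*(-1.032497) + 5*(-1.091085) = -4.4229


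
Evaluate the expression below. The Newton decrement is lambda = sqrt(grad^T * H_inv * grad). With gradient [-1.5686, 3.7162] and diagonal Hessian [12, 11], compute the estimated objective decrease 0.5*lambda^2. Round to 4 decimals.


Step 1: H is diagonal, so H^(-1) * g = [-0.1307, 0.3378].
Step 2: g^T H^(-1) g = sum_i g_i^2 / H_ii
  = (-1.5686)^2/12 + (3.7162)^2/11
  = 0.205 + 1.2555 = 1.4605
Step 3: Objective decrease = 0.5 * g^T H^(-1) g = 0.7303


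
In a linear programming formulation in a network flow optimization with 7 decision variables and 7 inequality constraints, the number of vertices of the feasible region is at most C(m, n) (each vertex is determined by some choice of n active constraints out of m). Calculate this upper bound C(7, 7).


Each vertex corresponds to some choice of n active constraints out of m, so the number of vertices is at most C(m, n) = m! / (n!(m-n)!).
m = 7, n = 7
Numerator: 7 * 6 * 5 * 4 * 3 * 2 * 1
Denominator: 7! = 5040
C(7, 7) = 1


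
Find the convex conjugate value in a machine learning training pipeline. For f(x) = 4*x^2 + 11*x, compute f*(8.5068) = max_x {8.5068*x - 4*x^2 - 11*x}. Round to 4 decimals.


f*(y) = sup_x {y*x - a*x^2 - b*x} = sup_x {(y-b)*x - a*x^2}
FOC: (y - b) - 2a*x = 0 => x* = (y - b)/(2a)
x* = (8.5068 - 11)/(2*4) = -0.3117
f*(8.5068) = (y-b)^2/(4a) = (8.5068 - 11)^2/(4*4)
= 6.216/16 = 0.3885


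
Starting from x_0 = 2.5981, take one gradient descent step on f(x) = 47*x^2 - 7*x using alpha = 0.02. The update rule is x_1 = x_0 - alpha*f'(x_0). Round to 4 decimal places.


We compute the gradient at x_0 and apply the update.
f'(x) = 94*x - 7
f'(2.5981) = 94*2.5981 - 7 = 237.2214
x_1 = 2.5981 - 0.02*237.2214 = -2.1463


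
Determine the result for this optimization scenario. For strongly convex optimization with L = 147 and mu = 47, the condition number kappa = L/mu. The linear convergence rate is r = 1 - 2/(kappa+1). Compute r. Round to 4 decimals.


Step 1: Compute the condition number.
kappa = L/mu = 147/47 = 3.1277
Step 2: Compute the convergence rate.
r = 1 - 2/(kappa + 1) = 1 - 2*mu/(L + mu) = (L - mu)/(L + mu) = 100/194 = 0.5155


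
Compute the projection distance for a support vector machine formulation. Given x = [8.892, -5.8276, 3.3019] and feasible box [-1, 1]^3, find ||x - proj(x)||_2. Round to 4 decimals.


Project each component onto [-1, 1].
clip(8.892) = 1.0, clip(-5.8276) = -1.0, clip(3.3019) = 1.0
Projection = [1.0, -1.0, 1.0]
Squared diffs: [62.2837, 23.3057, 5.2987]
Distance = sqrt(90.8881) = 9.5335


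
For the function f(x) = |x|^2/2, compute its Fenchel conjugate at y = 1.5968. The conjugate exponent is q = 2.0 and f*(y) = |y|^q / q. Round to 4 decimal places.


The conjugate exponent q satisfies 1/p + 1/q = 1.
p = 2, so q = 2/(2 - 1) = 2.0
|y|^q = 1.5968^2.0 = 2.5498
f*(1.5968) = 2.5498 / 2.0 = 1.2749


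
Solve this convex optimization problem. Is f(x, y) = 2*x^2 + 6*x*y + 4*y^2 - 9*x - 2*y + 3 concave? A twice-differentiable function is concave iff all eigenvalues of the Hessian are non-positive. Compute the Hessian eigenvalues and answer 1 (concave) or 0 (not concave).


The Hessian of f(x,y) = 2*x^2 + 6*x*y + 4*y^2 - 9*x - 2*y + 3 is:
H = [[4, 6], [6, 8]]
Trace = 4 + 8 = 12
Determinant = 4*8 - (6)^2 = -4
Discriminant = (12)^2 - 4*-4 = 160.0
Eigenvalues: lambda_1 = -0.3246, lambda_2 = 12.3246
The function is not concave.

0


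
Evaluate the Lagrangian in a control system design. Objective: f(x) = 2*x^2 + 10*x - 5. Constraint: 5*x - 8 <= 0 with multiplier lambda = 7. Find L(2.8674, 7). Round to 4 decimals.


Step 1: Evaluate f(x).
f(2.8674) = 2*2.8674^2 + 10*2.8674 - 5 = 40.118
Step 2: Evaluate g(x).
g(2.8674) = 5*2.8674 - 8 = 6.337
Step 3: Compute Lagrangian.
L = 40.118 + 7*6.337 = 84.477


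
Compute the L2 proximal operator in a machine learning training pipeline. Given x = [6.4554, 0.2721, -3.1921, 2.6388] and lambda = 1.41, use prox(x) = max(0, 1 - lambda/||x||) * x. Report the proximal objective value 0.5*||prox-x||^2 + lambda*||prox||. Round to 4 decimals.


Step 1: Compute ||x||.
||x|| = 7.6746
Step 2: Compute scaling factor.
scale = max(0, 1 - 1.41/7.6746) = 0.8163
Step 3: prox(x) = [5.2694, 0.2221, -2.6056, 2.154]
||prox(x)|| = 6.2646
Step 4: Proximal objective.
0.5*||prox-x||^2 = 0.9941
lambda*||prox|| = 8.8331
Total = 9.8271


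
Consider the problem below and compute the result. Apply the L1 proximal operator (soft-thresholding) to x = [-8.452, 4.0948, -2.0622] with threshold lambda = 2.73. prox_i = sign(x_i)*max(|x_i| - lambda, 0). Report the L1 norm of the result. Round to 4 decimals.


Soft-thresholding with lambda = 2.73:
prox(-8.452) = sign(-8.452)*max(|-8.452| - 2.73, 0) = -5.722
prox(4.0948) = sign(4.0948)*max(|4.0948| - 2.73, 0) = 1.3648
prox(-2.0622) = sign(-2.0622)*max(|-2.0622| - 2.73, 0) = 0.0
prox(x) = [-5.722, 1.3648, 0.0]
||prox(x)||_1 = 5.722 + 1.3648 + 0.0 = 7.0868


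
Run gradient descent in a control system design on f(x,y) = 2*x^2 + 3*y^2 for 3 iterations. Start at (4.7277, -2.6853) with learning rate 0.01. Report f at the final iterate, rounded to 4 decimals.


Gradient descent on f(x,y) = 2*x^2 + 3*y^2.
Starting point: (4.7277, -2.6853), alpha = 0.01
Step 1: grad_x = 2*2*4.7277 = 18.9108, grad_y = 2*3*-2.6853 = -16.1118
  x_1 = 4.7277 - 0.01*18.9108 = 4.5386
  y_1 = -2.6853 - 0.01*-16.1118 = -2.5242
Step 2: grad_x = 2*2*4.5386 = 18.1544, grad_y = 2*3*-2.5242 = -15.1451
  x_2 = 4.5386 - 0.01*18.1544 = 4.357
  y_2 = -2.5242 - 0.01*-15.1451 = -2.3727
Step 3: grad_x = 2*2*4.357 = 17.4282, grad_y = 2*3*-2.3727 = -14.2364
  x_3 = 4.357 - 0.01*17.4282 = 4.1828
  y_3 = -2.3727 - 0.01*-14.2364 = -2.2304
f(4.1828, -2.2304) = 2*4.1828^2 + 3*(-2.2304)^2 = 49.9147


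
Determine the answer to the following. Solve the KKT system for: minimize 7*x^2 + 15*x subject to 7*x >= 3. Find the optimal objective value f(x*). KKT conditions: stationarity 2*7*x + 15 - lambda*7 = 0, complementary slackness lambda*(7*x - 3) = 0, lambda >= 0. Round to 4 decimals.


Step 1: Try lambda = 0 (constraint inactive).
x_unc = -15/(2*7) = -1.0714
Check: 7*-1.0714 = -7.4998 < 3 -- violated!
Step 2: Constraint must be active: 7*x = 3
x* = 3/7 = 0.4286 (rounded; the exact value 3/7 is used below)
lambda = (2*7*(3/7) + 15)/7 = 3.0
Step 3: Compute optimal value.
f(x*) = 7*(3/7)^2 + 15*(3/7) = 7.7143


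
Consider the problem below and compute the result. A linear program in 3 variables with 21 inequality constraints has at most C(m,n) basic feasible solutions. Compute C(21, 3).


Each vertex corresponds to some choice of n active constraints out of m, so the number of vertices is at most C(m, n) = m! / (n!(m-n)!).
m = 21, n = 3
Numerator: 21 * 20 * 19
Denominator: 3! = 6
C(21, 3) = 1330


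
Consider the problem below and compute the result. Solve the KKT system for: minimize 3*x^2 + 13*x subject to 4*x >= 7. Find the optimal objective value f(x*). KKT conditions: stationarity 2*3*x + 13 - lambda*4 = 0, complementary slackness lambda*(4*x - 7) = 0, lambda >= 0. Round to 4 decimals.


Step 1: Try lambda = 0 (constraint inactive).
x_unc = -13/(2*3) = -2.1667
Check: 4*-2.1667 = -8.6668 < 7 -- violated!
Step 2: Constraint must be active: 4*x = 7
x* = 7/4 = 1.75
lambda = (2*3*1.75 + 13)/4 = 5.875
Step 3: Compute optimal value.
f(x*) = 3*1.75^2 + 13*1.75 = 31.9375


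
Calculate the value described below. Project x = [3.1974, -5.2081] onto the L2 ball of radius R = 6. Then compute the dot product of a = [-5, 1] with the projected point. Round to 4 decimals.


Step 1: Compute ||x|| (intermediates to 6 decimals).
||x|| = sqrt(3.1974^2 + (-5.2081)^2) = 6.111274
Step 2: Project.
Since ||x|| > R, scale = R/||x|| = 6/6.111274 = 0.981792, proj(x) = scale * x
proj(x) = [3.139182, -5.113271]
Step 3: Dot product.
a^T * proj(x) = -5*3.139182 + 1*(-5.113271) = -20.8092


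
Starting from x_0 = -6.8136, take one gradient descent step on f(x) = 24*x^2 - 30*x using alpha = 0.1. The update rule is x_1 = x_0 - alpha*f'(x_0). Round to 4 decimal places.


We compute the gradient at x_0 and apply the update.
f'(x) = 48*x - 30
f'(-6.8136) = 48*-6.8136 - 30 = -357.0528
x_1 = -6.8136 - 0.1*-357.0528 = 28.8917


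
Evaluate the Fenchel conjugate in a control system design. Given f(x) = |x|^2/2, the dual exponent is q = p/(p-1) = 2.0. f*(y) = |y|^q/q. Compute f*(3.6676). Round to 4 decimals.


The conjugate exponent q satisfies 1/p + 1/q = 1.
p = 2, so q = 2/(2 - 1) = 2.0
|y|^q = 3.6676^2.0 = 13.4513
f*(3.6676) = 13.4513 / 2.0 = 6.7256


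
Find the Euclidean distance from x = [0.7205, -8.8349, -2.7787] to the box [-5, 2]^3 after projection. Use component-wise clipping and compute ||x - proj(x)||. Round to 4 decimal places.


Project each component onto [-5, 2].
clip(0.7205) = 0.7205, clip(-8.8349) = -5.0, clip(-2.7787) = -2.7787
Projection = [0.7205, -5.0, -2.7787]
Squared diffs: [0.0, 14.7065, 0.0]
Distance = sqrt(14.7065) = 3.8349


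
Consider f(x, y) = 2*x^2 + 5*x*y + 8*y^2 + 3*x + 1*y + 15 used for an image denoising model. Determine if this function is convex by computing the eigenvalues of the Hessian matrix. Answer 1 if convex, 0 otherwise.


The Hessian of f(x,y) = 2*x^2 + 5*x*y + 8*y^2 + 3*x + 1*y + 15 is:
H = [[4, 5], [5, 16]]
Trace = 4 + 16 = 20
Determinant = 4*16 - (5)^2 = 39
Discriminant = (20)^2 - 4*39 = 244.0
Eigenvalues: lambda_1 = 2.1898, lambda_2 = 17.8102
The function is convex.

1


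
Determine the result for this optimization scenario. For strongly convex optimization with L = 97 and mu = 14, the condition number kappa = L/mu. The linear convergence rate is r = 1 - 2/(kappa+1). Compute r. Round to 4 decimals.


Step 1: Compute the condition number.
kappa = L/mu = 97/14 = 6.9286
Step 2: Compute the convergence rate.
r = 1 - 2/(kappa + 1) = 1 - 2*mu/(L + mu) = (L - mu)/(L + mu) = 83/111 = 0.7477


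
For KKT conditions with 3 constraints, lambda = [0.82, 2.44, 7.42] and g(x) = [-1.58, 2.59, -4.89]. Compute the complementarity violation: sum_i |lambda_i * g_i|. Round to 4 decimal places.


KKT complementary slackness check:
lambda_1 * g_1 = 0.82 * -1.58 = -1.2956
lambda_2 * g_2 = 2.44 * 2.59 = 6.3196
lambda_3 * g_3 = 7.42 * -4.89 = -36.2838
Total violation = 1.2956 + 6.3196 + 36.2838 = 43.899


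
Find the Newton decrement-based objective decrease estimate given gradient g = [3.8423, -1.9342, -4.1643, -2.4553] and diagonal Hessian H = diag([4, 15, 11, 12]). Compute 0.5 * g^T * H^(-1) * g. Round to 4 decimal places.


Step 1: H is diagonal, so H^(-1) * g = [0.9606, -0.1289, -0.3786, -0.2046].
Step 2: g^T H^(-1) g = sum_i g_i^2 / H_ii
  = (3.8423)^2/4 + (-1.9342)^2/15 + (-4.1643)^2/11 + (-2.4553)^2/12
  = 3.6908 + 0.2494 + 1.5765 + 0.5024 = 6.0191
Step 3: Objective decrease = 0.5 * g^T H^(-1) g = 3.0095


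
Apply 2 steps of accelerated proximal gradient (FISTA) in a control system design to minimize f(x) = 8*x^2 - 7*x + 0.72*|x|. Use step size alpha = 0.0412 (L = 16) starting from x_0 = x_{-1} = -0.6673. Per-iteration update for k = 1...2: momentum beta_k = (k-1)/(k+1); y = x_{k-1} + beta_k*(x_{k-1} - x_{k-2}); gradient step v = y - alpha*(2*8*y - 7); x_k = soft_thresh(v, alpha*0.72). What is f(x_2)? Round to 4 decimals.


FISTA on f(x) = 8*x^2 - 7*x + 0.72*|x|
L = 16, alpha = 0.0412
Iteration 1: beta = 0.0, y = -0.6673 + 0.0*(-0.6673 + 0.6673) = -0.6673
  grad(y) = -17.6768, v = y - alpha*grad = 0.061
  prox(v) = soft_thresh(0.061, 0.0297) = 0.0313
Iteration 2: beta = 0.3333, y = 0.0313 + 0.3333*(0.0313 + 0.6673) = 0.2642
  grad(y) = -2.7729, v = y - alpha*grad = 0.3784
  prox(v) = soft_thresh(0.3784, 0.0297) = 0.3488
f(x_2) = 8*0.3488^2 - 7*0.3488 + 0.72*|0.3488| = -1.2172


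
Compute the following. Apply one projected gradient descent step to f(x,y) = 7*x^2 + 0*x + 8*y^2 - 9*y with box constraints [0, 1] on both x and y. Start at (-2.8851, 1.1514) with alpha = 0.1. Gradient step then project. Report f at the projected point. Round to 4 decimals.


Step 1: Compute gradient at (-2.8851, 1.1514).
grad_x = 2*7*-2.8851 + 0 = -40.3914
grad_y = 2*8*1.1514 - 9 = 9.4224
Step 2: Gradient step.
x_raw = -2.8851 - 0.1*-40.3914 = 1.154
y_raw = 1.1514 - 0.1*9.4224 = 0.2092
Step 3: Project onto [0, 1].
x_proj = clip(1.154) = 1.0
y_proj = clip(0.2092) = 0.2092
Step 4: Evaluate f.
f(1.0, 0.2092) = 5.4675


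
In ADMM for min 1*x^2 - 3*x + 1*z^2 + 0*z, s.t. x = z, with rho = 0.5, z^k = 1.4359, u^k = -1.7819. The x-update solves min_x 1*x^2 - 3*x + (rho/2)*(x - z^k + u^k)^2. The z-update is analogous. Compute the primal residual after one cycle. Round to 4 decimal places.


ADMM iteration with rho = 0.5, z^k = 1.4359, u^k = -1.7819
Step 1: x-update.
Minimize 1*x^2 - 3*x + (0.5/2)*(x - 1.4359 - 1.7819)^2
FOC: (2*1 + 0.5)*x = 3 + 0.5*(1.4359 + 1.7819)
x^{k+1} = 1.8436
Step 2: z-update.
Minimize 1*z^2 + 0*z + (0.5/2)*(1.8436 - z - 1.7819)^2
FOC: (2*1 + 0.5)*z = 0 + 0.5*(1.8436 - 1.7819)
z^{k+1} = 0.0123
Step 3: u-update.
u^{k+1} = -1.7819 + 1.8436 - 0.0123 = 0.0493
Step 4: Primal residual = |1.8436 - 0.0123| = 1.8312


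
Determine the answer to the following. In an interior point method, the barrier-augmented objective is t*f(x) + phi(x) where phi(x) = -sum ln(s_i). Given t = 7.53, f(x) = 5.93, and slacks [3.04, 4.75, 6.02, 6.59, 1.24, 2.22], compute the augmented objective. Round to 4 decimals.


Step 1: Compute log-barrier.
ln values: [1.1119, 1.5581, 1.7951, 1.8856, 0.2151, 0.7975]
phi = -(1.1119 + 1.5581 + 1.7951 + 1.8856 + 0.2151 + 0.7975) = -7.3633
Step 2: Compute augmented objective.
t*f(x) = 7.53*5.93 = 44.6529
Total = 44.6529 - 7.3633 = 37.2896


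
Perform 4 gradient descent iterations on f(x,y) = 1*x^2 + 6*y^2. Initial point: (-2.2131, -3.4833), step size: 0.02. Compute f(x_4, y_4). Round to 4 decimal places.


Gradient descent on f(x,y) = 1*x^2 + 6*y^2.
Starting point: (-2.2131, -3.4833), alpha = 0.02
Step 1: grad_x = 2*1*-2.2131 = -4.4262, grad_y = 2*6*-3.4833 = -41.7996
  x_1 = -2.2131 - 0.02*-4.4262 = -2.1246
  y_1 = -3.4833 - 0.02*-41.7996 = -2.6473
Step 2: grad_x = 2*1*-2.1246 = -4.2492, grad_y = 2*6*-2.6473 = -31.7677
  x_2 = -2.1246 - 0.02*-4.2492 = -2.0396
  y_2 = -2.6473 - 0.02*-31.7677 = -2.012
Step 3: grad_x = 2*1*-2.0396 = -4.0792, grad_y = 2*6*-2.012 = -24.1434
  x_3 = -2.0396 - 0.02*-4.0792 = -1.958
  y_3 = -2.012 - 0.02*-24.1434 = -1.5291
Step 4: grad_x = 2*1*-1.958 = -3.916, grad_y = 2*6*-1.5291 = -18.349
  x_4 = -1.958 - 0.02*-3.916 = -1.8797
  y_4 = -1.5291 - 0.02*-18.349 = -1.1621
f(-1.8797, -1.1621) = 1*(-1.8797)^2 + 6*(-1.1621)^2 = 11.6362


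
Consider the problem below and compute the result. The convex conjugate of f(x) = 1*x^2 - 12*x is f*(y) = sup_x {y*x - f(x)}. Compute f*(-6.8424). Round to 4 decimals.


f*(y) = sup_x {y*x - a*x^2 - b*x} = sup_x {(y-b)*x - a*x^2}
FOC: (y - b) - 2a*x = 0 => x* = (y - b)/(2a)
x* = (-6.8424 + 12)/(2*1) = 2.5788
f*(-6.8424) = (y-b)^2/(4a) = (-6.8424 + 12)^2/(4*1)
= 26.6008/4 = 6.6502


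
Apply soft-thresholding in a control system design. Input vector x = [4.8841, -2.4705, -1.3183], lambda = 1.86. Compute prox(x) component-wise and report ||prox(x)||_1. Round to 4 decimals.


Soft-thresholding with lambda = 1.86:
prox(4.8841) = sign(4.8841)*max(|4.8841| - 1.86, 0) = 3.0241
prox(-2.4705) = sign(-2.4705)*max(|-2.4705| - 1.86, 0) = -0.6105
prox(-1.3183) = sign(-1.3183)*max(|-1.3183| - 1.86, 0) = 0.0
prox(x) = [3.0241, -0.6105, 0.0]
||prox(x)||_1 = 3.0241 + 0.6105 + 0.0 = 3.6346


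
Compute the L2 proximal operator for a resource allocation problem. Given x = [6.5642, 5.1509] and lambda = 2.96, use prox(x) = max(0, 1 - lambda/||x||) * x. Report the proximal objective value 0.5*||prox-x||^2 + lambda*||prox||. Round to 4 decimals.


Step 1: Compute ||x||.
||x|| = 8.3439
Step 2: Compute scaling factor.
scale = max(0, 1 - 2.96/8.3439) = 0.6452
Step 3: prox(x) = [4.2355, 3.3236]
||prox(x)|| = 5.3839
Step 4: Proximal objective.
0.5*||prox-x||^2 = 4.3808
lambda*||prox|| = 15.9363
Total = 20.3171


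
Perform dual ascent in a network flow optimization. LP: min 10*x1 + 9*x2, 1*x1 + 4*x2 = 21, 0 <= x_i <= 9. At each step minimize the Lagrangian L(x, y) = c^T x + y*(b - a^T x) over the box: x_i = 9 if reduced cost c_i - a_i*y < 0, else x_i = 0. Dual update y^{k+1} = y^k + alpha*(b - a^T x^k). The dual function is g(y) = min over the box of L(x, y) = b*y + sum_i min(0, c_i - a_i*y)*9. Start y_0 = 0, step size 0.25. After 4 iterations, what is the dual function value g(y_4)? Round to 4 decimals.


Dual ascent for LP: min 10*x1 + 9*x2, 1*x1 + 4*x2 = 21, 0 <= x_i <= 9
Step 1: y^k = 0.0, reduced costs: (10.0, 9.0)
  x^k = (0.0, 0.0), subgradient = b - a^T x = 21.0
  y^{k+1} = 0.0 + 0.25*21.0 = 5.25
Step 2: y^k = 5.25, reduced costs: (4.75, -12.0)
  x^k = (0.0, 9.0), subgradient = b - a^T x = -15.0
  y^{k+1} = 5.25 + 0.25*-15.0 = 1.5
Step 3: y^k = 1.5, reduced costs: (8.5, 3.0)
  x^k = (0.0, 0.0), subgradient = b - a^T x = 21.0
  y^{k+1} = 1.5 + 0.25*21.0 = 6.75
Step 4: y^k = 6.75, reduced costs: (3.25, -18.0)
  x^k = (0.0, 9.0), subgradient = b - a^T x = -15.0
  y^{k+1} = 6.75 + 0.25*-15.0 = 3.0
Dual objective at y_4 = 3.0: reduced costs (7.0, -3.0), box minimizer x = (0.0, 9.0)
g(y_4) = b*y + (c1 - a1*y)*x1 + (c2 - a2*y)*x2 = 21*3.0 + 7.0*0.0 + (-3.0)*9.0 = 63.0 + 0.0 - 27.0 = 36.0


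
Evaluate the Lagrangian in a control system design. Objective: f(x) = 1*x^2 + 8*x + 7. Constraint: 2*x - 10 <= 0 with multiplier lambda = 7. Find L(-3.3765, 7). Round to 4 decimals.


Step 1: Evaluate f(x).
f(-3.3765) = 1*(-3.3765)^2 + 8*(-3.3765) + 7 = -8.6112
Step 2: Evaluate g(x).
g(-3.3765) = 2*-3.3765 - 10 = -16.753
Step 3: Compute Lagrangian.
L = -8.6112 + 7*-16.753 = -125.8822


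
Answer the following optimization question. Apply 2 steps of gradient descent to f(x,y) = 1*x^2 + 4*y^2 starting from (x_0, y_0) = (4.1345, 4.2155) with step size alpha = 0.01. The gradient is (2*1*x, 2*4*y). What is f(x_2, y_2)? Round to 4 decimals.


Gradient descent on f(x,y) = 1*x^2 + 4*y^2.
Starting point: (4.1345, 4.2155), alpha = 0.01
Step 1: grad_x = 2*1*4.1345 = 8.269, grad_y = 2*4*4.2155 = 33.724
  x_1 = 4.1345 - 0.01*8.269 = 4.0518
  y_1 = 4.2155 - 0.01*33.724 = 3.8783
Step 2: grad_x = 2*1*4.0518 = 8.1036, grad_y = 2*4*3.8783 = 31.0261
  x_2 = 4.0518 - 0.01*8.1036 = 3.9708
  y_2 = 3.8783 - 0.01*31.0261 = 3.568
f(3.9708, 3.568) = 1*3.9708^2 + 4*3.568^2 = 66.6895


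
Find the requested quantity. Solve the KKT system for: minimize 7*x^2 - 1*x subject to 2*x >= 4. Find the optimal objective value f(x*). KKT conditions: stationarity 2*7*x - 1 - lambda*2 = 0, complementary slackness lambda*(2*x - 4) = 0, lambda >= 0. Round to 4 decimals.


Step 1: Try lambda = 0 (constraint inactive).
x_unc = 1/(2*7) = 0.0714
Check: 2*0.0714 = 0.1428 < 4 -- violated!
Step 2: Constraint must be active: 2*x = 4
x* = 4/2 = 2.0
lambda = (2*7*2.0 - 1)/2 = 13.5
Step 3: Compute optimal value.
f(x*) = 7*2.0^2 - 1*2.0 = 26.0


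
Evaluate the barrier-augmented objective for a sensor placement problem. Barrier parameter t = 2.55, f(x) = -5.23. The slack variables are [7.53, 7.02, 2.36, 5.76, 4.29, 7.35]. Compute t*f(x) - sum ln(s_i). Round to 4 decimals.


Step 1: Compute log-barrier.
ln values: [2.0189, 1.9488, 0.8587, 1.7509, 1.4563, 1.9947]
phi = -(2.0189 + 1.9488 + 0.8587 + 1.7509 + 1.4563 + 1.9947) = -10.0282
Step 2: Compute augmented objective.
t*f(x) = 2.55*-5.23 = -13.3365
Total = -13.3365 - 10.0282 = -23.3647


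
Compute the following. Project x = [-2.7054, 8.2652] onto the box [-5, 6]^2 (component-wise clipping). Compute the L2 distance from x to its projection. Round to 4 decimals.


Project each component onto [-5, 6].
clip(-2.7054) = -2.7054, clip(8.2652) = 6.0
Projection = [-2.7054, 6.0]
Squared diffs: [0.0, 5.1311]
Distance = sqrt(5.1311) = 2.2652


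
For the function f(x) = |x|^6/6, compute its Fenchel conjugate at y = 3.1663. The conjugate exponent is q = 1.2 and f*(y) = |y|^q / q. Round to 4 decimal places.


The conjugate exponent q satisfies 1/p + 1/q = 1.
p = 6, so q = 6/(6 - 1) = 1.2
|y|^q = 3.1663^1.2 = 3.9871
f*(3.1663) = 3.9871 / 1.2 = 3.3226


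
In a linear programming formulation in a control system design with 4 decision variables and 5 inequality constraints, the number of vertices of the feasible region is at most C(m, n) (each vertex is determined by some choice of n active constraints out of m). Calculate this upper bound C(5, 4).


Each vertex corresponds to some choice of n active constraints out of m, so the number of vertices is at most C(m, n) = m! / (n!(m-n)!).
m = 5, n = 4
Numerator: 5 * 4 * 3 * 2
Denominator: 4! = 24
C(5, 4) = 5


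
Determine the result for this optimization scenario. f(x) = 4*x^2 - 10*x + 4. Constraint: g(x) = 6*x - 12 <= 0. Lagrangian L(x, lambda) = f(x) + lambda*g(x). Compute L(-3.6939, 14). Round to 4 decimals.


Step 1: Evaluate f(x).
f(-3.6939) = 4*(-3.6939)^2 - 10*(-3.6939) + 4 = 95.5186
Step 2: Evaluate g(x).
g(-3.6939) = 6*-3.6939 - 12 = -34.1634
Step 3: Compute Lagrangian.
L = 95.5186 + 14*-34.1634 = -382.769


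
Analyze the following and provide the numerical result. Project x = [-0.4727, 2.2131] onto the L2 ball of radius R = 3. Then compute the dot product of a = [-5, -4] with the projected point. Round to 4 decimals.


Step 1: Compute ||x|| (intermediates to 6 decimals).
||x|| = sqrt((-0.4727)^2 + 2.2131^2) = 2.263019
Step 2: Project.
Since ||x|| <= R, proj = x (no scaling needed).
proj(x) = [-0.4727, 2.2131]
Step 3: Dot product.
a^T * proj(x) = -5*(-0.4727) - 4*2.2131 = -6.4889


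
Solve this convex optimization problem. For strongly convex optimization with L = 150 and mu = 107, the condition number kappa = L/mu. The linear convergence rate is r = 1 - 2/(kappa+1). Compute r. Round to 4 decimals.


Step 1: Compute the condition number.
kappa = L/mu = 150/107 = 1.4019
Step 2: Compute the convergence rate.
r = 1 - 2/(kappa + 1) = 1 - 2*mu/(L + mu) = (L - mu)/(L + mu) = 43/257 = 0.1673


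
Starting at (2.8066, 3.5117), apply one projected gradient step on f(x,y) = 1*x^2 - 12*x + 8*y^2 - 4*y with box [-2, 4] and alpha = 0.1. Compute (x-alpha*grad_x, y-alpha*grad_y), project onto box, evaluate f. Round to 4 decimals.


Step 1: Compute gradient at (2.8066, 3.5117).
grad_x = 2*1*2.8066 - 12 = -6.3868
grad_y = 2*8*3.5117 - 4 = 52.1872
Step 2: Gradient step.
x_raw = 2.8066 - 0.1*-6.3868 = 3.4453
y_raw = 3.5117 - 0.1*52.1872 = -1.707
Step 3: Project onto [-2, 4].
x_proj = clip(3.4453) = 3.4453
y_proj = clip(-1.707) = -1.707
Step 4: Evaluate f.
f(3.4453, -1.707) = 0.666


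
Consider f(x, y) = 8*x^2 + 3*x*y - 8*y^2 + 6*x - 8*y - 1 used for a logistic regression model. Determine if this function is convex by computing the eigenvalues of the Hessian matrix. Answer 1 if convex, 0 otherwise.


The Hessian of f(x,y) = 8*x^2 + 3*x*y - 8*y^2 + 6*x - 8*y - 1 is:
H = [[16, 3], [3, -16]]
Trace = 16 - 16 = 0
Determinant = 16*-16 - (3)^2 = -265
Discriminant = (0)^2 - 4*-265 = 1060.0
Eigenvalues: lambda_1 = -16.2788, lambda_2 = 16.2788
The function is not convex.

0


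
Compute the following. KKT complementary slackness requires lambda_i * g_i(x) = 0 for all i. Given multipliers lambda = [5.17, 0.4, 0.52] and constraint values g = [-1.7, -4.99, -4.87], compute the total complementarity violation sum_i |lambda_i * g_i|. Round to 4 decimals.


KKT complementary slackness check:
lambda_1 * g_1 = 5.17 * -1.7 = -8.789
lambda_2 * g_2 = 0.4 * -4.99 = -1.996
lambda_3 * g_3 = 0.52 * -4.87 = -2.5324
Total violation = 8.789 + 1.996 + 2.5324 = 13.3174


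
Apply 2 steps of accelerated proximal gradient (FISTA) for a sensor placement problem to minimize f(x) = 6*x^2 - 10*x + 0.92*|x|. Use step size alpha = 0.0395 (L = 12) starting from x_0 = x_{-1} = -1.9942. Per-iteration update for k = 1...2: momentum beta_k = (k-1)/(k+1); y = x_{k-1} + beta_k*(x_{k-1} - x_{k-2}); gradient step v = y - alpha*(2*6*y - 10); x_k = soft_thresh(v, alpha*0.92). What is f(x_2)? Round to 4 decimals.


FISTA on f(x) = 6*x^2 - 10*x + 0.92*|x|
L = 12, alpha = 0.0395
Iteration 1: beta = 0.0, y = -1.9942 + 0.0*(-1.9942 + 1.9942) = -1.9942
  grad(y) = -33.9304, v = y - alpha*grad = -0.6539
  prox(v) = soft_thresh(-0.6539, 0.0363) = -0.6176
Iteration 2: beta = 0.3333, y = -0.6176 + 0.3333*(-0.6176 + 1.9942) = -0.1587
  grad(y) = -11.9049, v = y - alpha*grad = 0.3115
  prox(v) = soft_thresh(0.3115, 0.0363) = 0.2752
f(x_2) = 6*0.2752^2 - 10*0.2752 + 0.92*|0.2752| = -2.0442


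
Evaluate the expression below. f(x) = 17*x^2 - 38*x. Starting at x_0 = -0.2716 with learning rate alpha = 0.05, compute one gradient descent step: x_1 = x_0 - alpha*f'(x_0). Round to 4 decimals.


We compute the gradient at x_0 and apply the update.
f'(x) = 34*x - 38
f'(-0.2716) = 34*-0.2716 - 38 = -47.2344
x_1 = -0.2716 - 0.05*-47.2344 = 2.0901


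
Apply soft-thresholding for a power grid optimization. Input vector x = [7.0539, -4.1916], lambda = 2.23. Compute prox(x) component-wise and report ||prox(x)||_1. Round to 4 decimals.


Soft-thresholding with lambda = 2.23:
prox(7.0539) = sign(7.0539)*max(|7.0539| - 2.23, 0) = 4.8239
prox(-4.1916) = sign(-4.1916)*max(|-4.1916| - 2.23, 0) = -1.9616
prox(x) = [4.8239, -1.9616]
||prox(x)||_1 = 4.8239 + 1.9616 = 6.7855


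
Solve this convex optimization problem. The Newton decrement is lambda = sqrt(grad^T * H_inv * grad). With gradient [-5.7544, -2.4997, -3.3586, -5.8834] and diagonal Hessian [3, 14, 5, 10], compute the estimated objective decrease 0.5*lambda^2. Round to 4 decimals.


Step 1: H is diagonal, so H^(-1) * g = [-1.9181, -0.1786, -0.6717, -0.5883].
Step 2: g^T H^(-1) g = sum_i g_i^2 / H_ii
  = (-5.7544)^2/3 + (-2.4997)^2/14 + (-3.3586)^2/5 + (-5.8834)^2/10
  = 11.0377 + 0.4463 + 2.256 + 3.4614 = 17.2015
Step 3: Objective decrease = 0.5 * g^T H^(-1) g = 8.6008


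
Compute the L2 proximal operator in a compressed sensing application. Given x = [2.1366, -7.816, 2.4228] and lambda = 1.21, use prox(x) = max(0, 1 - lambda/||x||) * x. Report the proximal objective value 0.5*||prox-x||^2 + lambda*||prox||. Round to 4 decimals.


Step 1: Compute ||x||.
||x|| = 8.4572
Step 2: Compute scaling factor.
scale = max(0, 1 - 1.21/8.4572) = 0.8569
Step 3: prox(x) = [1.8309, -6.6977, 2.0762]
||prox(x)|| = 7.2472
Step 4: Proximal objective.
0.5*||prox-x||^2 = 0.7321
lambda*||prox|| = 8.7691
Total = 9.5012


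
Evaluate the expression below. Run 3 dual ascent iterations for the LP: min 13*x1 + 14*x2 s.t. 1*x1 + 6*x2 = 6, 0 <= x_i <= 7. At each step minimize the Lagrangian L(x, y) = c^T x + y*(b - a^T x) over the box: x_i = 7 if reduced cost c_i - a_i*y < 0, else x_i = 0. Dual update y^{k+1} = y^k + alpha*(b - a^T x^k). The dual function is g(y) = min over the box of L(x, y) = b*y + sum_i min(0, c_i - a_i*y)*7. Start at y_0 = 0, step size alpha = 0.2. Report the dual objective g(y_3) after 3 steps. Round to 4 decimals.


Dual ascent for LP: min 13*x1 + 14*x2, 1*x1 + 6*x2 = 6, 0 <= x_i <= 7
Step 1: y^k = 0.0, reduced costs: (13.0, 14.0)
  x^k = (0.0, 0.0), subgradient = b - a^T x = 6.0
  y^{k+1} = 0.0 + 0.2*6.0 = 1.2
Step 2: y^k = 1.2, reduced costs: (11.8, 6.8)
  x^k = (0.0, 0.0), subgradient = b - a^T x = 6.0
  y^{k+1} = 1.2 + 0.2*6.0 = 2.4
Step 3: y^k = 2.4, reduced costs: (10.6, -0.4)
  x^k = (0.0, 7.0), subgradient = b - a^T x = -36.0
  y^{k+1} = 2.4 + 0.2*-36.0 = -4.8
Dual objective at y_3 = -4.8: reduced costs (17.8, 42.8), box minimizer x = (0.0, 0.0)
g(y_3) = b*y + (c1 - a1*y)*x1 + (c2 - a2*y)*x2 = 6*(-4.8) + 17.8*0.0 + 42.8*0.0 = -28.8 + 0.0 + 0.0 = -28.8


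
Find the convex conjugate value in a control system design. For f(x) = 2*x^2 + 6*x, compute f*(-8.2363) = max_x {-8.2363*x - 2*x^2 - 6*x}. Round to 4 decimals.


f*(y) = sup_x {y*x - a*x^2 - b*x} = sup_x {(y-b)*x - a*x^2}
FOC: (y - b) - 2a*x = 0 => x* = (y - b)/(2a)
x* = (-8.2363 - 6)/(2*2) = -3.5591
f*(-8.2363) = (y-b)^2/(4a) = (-8.2363 - 6)^2/(4*2)
= 202.6722/8 = 25.334


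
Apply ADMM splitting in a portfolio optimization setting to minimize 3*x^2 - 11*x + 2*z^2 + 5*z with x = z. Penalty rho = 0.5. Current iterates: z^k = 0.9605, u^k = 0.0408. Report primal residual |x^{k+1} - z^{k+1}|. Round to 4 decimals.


ADMM iteration with rho = 0.5, z^k = 0.9605, u^k = 0.0408
Step 1: x-update.
Minimize 3*x^2 - 11*x + (0.5/2)*(x - 0.9605 + 0.0408)^2
FOC: (2*3 + 0.5)*x = 11 + 0.5*(0.9605 - 0.0408)
x^{k+1} = 1.7631
Step 2: z-update.
Minimize 2*z^2 + 5*z + (0.5/2)*(1.7631 - z + 0.0408)^2
FOC: (2*2 + 0.5)*z = -5 + 0.5*(1.7631 + 0.0408)
z^{k+1} = -0.9107
Step 3: u-update.
u^{k+1} = 0.0408 + 1.7631 + 0.9107 = 2.7145
Step 4: Primal residual = |1.7631 + 0.9107| = 2.6737


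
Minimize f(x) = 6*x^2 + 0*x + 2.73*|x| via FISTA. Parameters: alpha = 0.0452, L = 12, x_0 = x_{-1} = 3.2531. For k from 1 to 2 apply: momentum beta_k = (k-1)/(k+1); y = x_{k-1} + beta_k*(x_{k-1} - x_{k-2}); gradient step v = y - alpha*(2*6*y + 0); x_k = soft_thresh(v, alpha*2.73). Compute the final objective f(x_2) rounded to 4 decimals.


FISTA on f(x) = 6*x^2 + 0*x + 2.73*|x|
L = 12, alpha = 0.0452
Iteration 1: beta = 0.0, y = 3.2531 + 0.0*(3.2531 - 3.2531) = 3.2531
  grad(y) = 39.0372, v = y - alpha*grad = 1.4886
  prox(v) = soft_thresh(1.4886, 0.1234) = 1.3652
Iteration 2: beta = 0.3333, y = 1.3652 + 0.3333*(1.3652 - 3.2531) = 0.7359
  grad(y) = 8.8312, v = y - alpha*grad = 0.3368
  prox(v) = soft_thresh(0.3368, 0.1234) = 0.2134
f(x_2) = 6*0.2134^2 + 0*0.2134 + 2.73*|0.2134| = 0.8556


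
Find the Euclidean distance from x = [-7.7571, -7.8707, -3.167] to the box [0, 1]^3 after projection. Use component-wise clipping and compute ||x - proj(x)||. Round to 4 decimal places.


Project each component onto [0, 1].
clip(-7.7571) = 0.0, clip(-7.8707) = 0.0, clip(-3.167) = 0.0
Projection = [0.0, 0.0, 0.0]
Squared diffs: [60.1726, 61.9479, 10.0299]
Distance = sqrt(132.1504) = 11.4957


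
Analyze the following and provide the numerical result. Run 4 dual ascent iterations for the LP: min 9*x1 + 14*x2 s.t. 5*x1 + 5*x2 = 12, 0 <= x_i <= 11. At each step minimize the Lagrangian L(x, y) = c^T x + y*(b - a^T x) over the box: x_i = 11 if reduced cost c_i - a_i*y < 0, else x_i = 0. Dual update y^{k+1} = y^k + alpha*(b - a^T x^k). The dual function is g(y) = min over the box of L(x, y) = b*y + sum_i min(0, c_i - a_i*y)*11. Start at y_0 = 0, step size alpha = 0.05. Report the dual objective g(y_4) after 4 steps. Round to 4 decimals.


Dual ascent for LP: min 9*x1 + 14*x2, 5*x1 + 5*x2 = 12, 0 <= x_i <= 11
Step 1: y^k = 0.0, reduced costs: (9.0, 14.0)
  x^k = (0.0, 0.0), subgradient = b - a^T x = 12.0
  y^{k+1} = 0.0 + 0.05*12.0 = 0.6
Step 2: y^k = 0.6, reduced costs: (6.0, 11.0)
  x^k = (0.0, 0.0), subgradient = b - a^T x = 12.0
  y^{k+1} = 0.6 + 0.05*12.0 = 1.2
Step 3: y^k = 1.2, reduced costs: (3.0, 8.0)
  x^k = (0.0, 0.0), subgradient = b - a^T x = 12.0
  y^{k+1} = 1.2 + 0.05*12.0 = 1.8
Step 4: y^k = 1.8, reduced costs: (0.0, 5.0)
  x^k = (0.0, 0.0), subgradient = b - a^T x = 12.0
  y^{k+1} = 1.8 + 0.05*12.0 = 2.4
Dual objective at y_4 = 2.4: reduced costs (-3.0, 2.0), box minimizer x = (11.0, 0.0)
g(y_4) = b*y + (c1 - a1*y)*x1 + (c2 - a2*y)*x2 = 12*2.4 + (-3.0)*11.0 + 2.0*0.0 = 28.8 - 33.0 + 0.0 = -4.2


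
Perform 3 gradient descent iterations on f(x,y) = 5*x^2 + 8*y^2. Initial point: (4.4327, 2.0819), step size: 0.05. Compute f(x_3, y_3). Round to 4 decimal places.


Gradient descent on f(x,y) = 5*x^2 + 8*y^2.
Starting point: (4.4327, 2.0819), alpha = 0.05
Step 1: grad_x = 2*5*4.4327 = 44.327, grad_y = 2*8*2.0819 = 33.3104
  x_1 = 4.4327 - 0.05*44.327 = 2.2164
  y_1 = 2.0819 - 0.05*33.3104 = 0.4164
Step 2: grad_x = 2*5*2.2164 = 22.1635, grad_y = 2*8*0.4164 = 6.6621
  x_2 = 2.2164 - 0.05*22.1635 = 1.1082
  y_2 = 0.4164 - 0.05*6.6621 = 0.0833
Step 3: grad_x = 2*5*1.1082 = 11.0818, grad_y = 2*8*0.0833 = 1.3324
  x_3 = 1.1082 - 0.05*11.0818 = 0.5541
  y_3 = 0.0833 - 0.05*1.3324 = 0.0167
f(0.5541, 0.0167) = 5*0.5541^2 + 8*0.0167^2 = 1.5373


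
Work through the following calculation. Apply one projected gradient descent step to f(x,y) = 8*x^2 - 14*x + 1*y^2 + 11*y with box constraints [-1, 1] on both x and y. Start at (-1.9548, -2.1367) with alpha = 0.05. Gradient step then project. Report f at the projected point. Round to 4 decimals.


Step 1: Compute gradient at (-1.9548, -2.1367).
grad_x = 2*8*-1.9548 - 14 = -45.2768
grad_y = 2*1*-2.1367 + 11 = 6.7266
Step 2: Gradient step.
x_raw = -1.9548 - 0.05*-45.2768 = 0.309
y_raw = -2.1367 - 0.05*6.7266 = -2.473
Step 3: Project onto [-1, 1].
x_proj = clip(0.309) = 0.309
y_proj = clip(-2.473) = -1.0
Step 4: Evaluate f.
f(0.309, -1.0) = -13.5625


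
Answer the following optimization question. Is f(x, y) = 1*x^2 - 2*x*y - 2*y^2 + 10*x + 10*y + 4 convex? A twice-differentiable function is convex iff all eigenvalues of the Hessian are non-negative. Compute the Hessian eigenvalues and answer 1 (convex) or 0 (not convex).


The Hessian of f(x,y) = 1*x^2 - 2*x*y - 2*y^2 + 10*x + 10*y + 4 is:
H = [[2, -2], [-2, -4]]
Trace = 2 - 4 = -2
Determinant = 2*-4 - (-2)^2 = -12
Discriminant = (-2)^2 - 4*-12 = 52.0
Eigenvalues: lambda_1 = -4.6056, lambda_2 = 2.6056
The function is not convex.

0


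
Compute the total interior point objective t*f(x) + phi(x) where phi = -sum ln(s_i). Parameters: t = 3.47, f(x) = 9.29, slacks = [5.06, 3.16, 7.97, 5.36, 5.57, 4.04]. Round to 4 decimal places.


Step 1: Compute log-barrier.
ln values: [1.6214, 1.1506, 2.0757, 1.679, 1.7174, 1.3962]
phi = -(1.6214 + 1.1506 + 2.0757 + 1.679 + 1.7174 + 1.3962) = -9.6402
Step 2: Compute augmented objective.
t*f(x) = 3.47*9.29 = 32.2363
Total = 32.2363 - 9.6402 = 22.5961


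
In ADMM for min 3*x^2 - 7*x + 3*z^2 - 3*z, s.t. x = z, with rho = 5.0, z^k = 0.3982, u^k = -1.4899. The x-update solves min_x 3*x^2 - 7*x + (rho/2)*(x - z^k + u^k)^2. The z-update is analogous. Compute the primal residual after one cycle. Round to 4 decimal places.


ADMM iteration with rho = 5.0, z^k = 0.3982, u^k = -1.4899
Step 1: x-update.
Minimize 3*x^2 - 7*x + (5.0/2)*(x - 0.3982 - 1.4899)^2
FOC: (2*3 + 5.0)*x = 7 + 5.0*(0.3982 + 1.4899)
x^{k+1} = 1.4946
Step 2: z-update.
Minimize 3*z^2 - 3*z + (5.0/2)*(1.4946 - z - 1.4899)^2
FOC: (2*3 + 5.0)*z = 3 + 5.0*(1.4946 - 1.4899)
z^{k+1} = 0.2749
Step 3: u-update.
u^{k+1} = -1.4899 + 1.4946 - 0.2749 = -0.2702
Step 4: Primal residual = |1.4946 - 0.2749| = 1.2197


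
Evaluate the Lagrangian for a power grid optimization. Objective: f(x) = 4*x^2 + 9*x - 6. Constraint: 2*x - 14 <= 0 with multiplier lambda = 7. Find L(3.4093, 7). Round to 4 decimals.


Step 1: Evaluate f(x).
f(3.4093) = 4*3.4093^2 + 9*3.4093 - 6 = 71.177
Step 2: Evaluate g(x).
g(3.4093) = 2*3.4093 - 14 = -7.1814
Step 3: Compute Lagrangian.
L = 71.177 + 7*-7.1814 = 20.9072


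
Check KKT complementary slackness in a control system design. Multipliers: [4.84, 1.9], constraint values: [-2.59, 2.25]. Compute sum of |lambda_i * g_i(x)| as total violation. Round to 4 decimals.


KKT complementary slackness check:
lambda_1 * g_1 = 4.84 * -2.59 = -12.5356
lambda_2 * g_2 = 1.9 * 2.25 = 4.275
Total violation = 12.5356 + 4.275 = 16.8106


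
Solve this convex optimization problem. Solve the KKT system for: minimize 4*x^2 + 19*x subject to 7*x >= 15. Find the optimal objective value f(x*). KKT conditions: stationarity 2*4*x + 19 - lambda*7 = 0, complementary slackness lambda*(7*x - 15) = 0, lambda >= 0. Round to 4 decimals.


Step 1: Try lambda = 0 (constraint inactive).
x_unc = -19/(2*4) = -2.375
Check: 7*-2.375 = -16.625 < 15 -- violated!
Step 2: Constraint must be active: 7*x = 15
x* = 15/7 = 2.1429 (rounded; the exact value 15/7 is used below)
lambda = (2*4*(15/7) + 19)/7 = 5.1633
Step 3: Compute optimal value.
f(x*) = 4*(15/7)^2 + 19*(15/7) = 59.0816


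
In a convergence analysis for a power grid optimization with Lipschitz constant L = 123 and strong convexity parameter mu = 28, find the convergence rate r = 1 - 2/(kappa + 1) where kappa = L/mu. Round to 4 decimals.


Step 1: Compute the condition number.
kappa = L/mu = 123/28 = 4.3929
Step 2: Compute the convergence rate.
r = 1 - 2/(kappa + 1) = 1 - 2*mu/(L + mu) = (L - mu)/(L + mu) = 95/151 = 0.6291


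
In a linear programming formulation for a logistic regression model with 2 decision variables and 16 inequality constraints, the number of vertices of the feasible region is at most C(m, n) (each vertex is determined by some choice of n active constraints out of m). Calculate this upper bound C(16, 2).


Each vertex corresponds to some choice of n active constraints out of m, so the number of vertices is at most C(m, n) = m! / (n!(m-n)!).
m = 16, n = 2
Numerator: 16 * 15
Denominator: 2! = 2
C(16, 2) = 120


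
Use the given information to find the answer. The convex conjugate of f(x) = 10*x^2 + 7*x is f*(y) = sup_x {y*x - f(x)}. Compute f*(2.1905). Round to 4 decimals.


f*(y) = sup_x {y*x - a*x^2 - b*x} = sup_x {(y-b)*x - a*x^2}
FOC: (y - b) - 2a*x = 0 => x* = (y - b)/(2a)
x* = (2.1905 - 7)/(2*10) = -0.2405
f*(2.1905) = (y-b)^2/(4a) = (2.1905 - 7)^2/(4*10)
= 23.1313/40 = 0.5783


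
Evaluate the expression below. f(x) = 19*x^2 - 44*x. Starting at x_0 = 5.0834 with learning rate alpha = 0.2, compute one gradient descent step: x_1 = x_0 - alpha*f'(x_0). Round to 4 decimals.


We compute the gradient at x_0 and apply the update.
f'(x) = 38*x - 44
f'(5.0834) = 38*5.0834 - 44 = 149.1692
x_1 = 5.0834 - 0.2*149.1692 = -24.7504


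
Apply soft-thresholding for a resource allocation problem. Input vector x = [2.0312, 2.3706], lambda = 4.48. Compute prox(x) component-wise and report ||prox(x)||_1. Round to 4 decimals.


Soft-thresholding with lambda = 4.48:
prox(2.0312) = sign(2.0312)*max(|2.0312| - 4.48, 0) = 0.0
prox(2.3706) = sign(2.3706)*max(|2.3706| - 4.48, 0) = 0.0
prox(x) = [0.0, 0.0]
||prox(x)||_1 = 0.0 + 0.0 = 0.0


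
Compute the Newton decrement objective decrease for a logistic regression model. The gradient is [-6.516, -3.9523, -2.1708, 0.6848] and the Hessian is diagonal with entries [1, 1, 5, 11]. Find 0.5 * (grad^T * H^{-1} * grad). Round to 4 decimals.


Step 1: H is diagonal, so H^(-1) * g = [-6.516, -3.9523, -0.4342, 0.0623].
Step 2: g^T H^(-1) g = sum_i g_i^2 / H_ii
  = (-6.516)^2/1 + (-3.9523)^2/1 + (-2.1708)^2/5 + (0.6848)^2/11
  = 42.4583 + 15.6207 + 0.9425 + 0.0426 = 59.064
Step 3: Objective decrease = 0.5 * g^T H^(-1) g = 29.532
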